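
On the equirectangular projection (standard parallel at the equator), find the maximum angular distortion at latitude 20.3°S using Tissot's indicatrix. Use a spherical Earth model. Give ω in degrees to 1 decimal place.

In the plate carrée (x = Rλ, y = Rφ), meridians are true-scale (h = 1) and parallels are stretched by k = sec φ.
At 20.3°: h = 1.000, k = 1.066; principal scales a = 1.066, b = 1.000.
sin(ω/2) = (a − b)/(a + b) = 0.06622/2.066 = 0.03205, so ω = 2 arcsin(0.03205) ≈ 3.7°.

3.7°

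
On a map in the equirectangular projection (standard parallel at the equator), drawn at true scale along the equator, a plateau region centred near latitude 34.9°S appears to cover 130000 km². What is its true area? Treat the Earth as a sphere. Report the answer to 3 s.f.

In the plate carrée (x = Rλ, y = Rφ), meridians are true-scale (h = 1) and parallels are stretched by k = sec φ.
Areal scale = h·k = 1 × sec φ; at 34.9°, h = 1.000, k = 1.219, so h·k = 1.219.
True area = apparent / (areal scale) = 130000 / 1.219 ≈ 107000 km².

107000 km²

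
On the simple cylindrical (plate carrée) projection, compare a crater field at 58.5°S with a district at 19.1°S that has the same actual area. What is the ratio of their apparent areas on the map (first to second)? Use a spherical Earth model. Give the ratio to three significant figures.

1.81

Plate carrée maps x = Rλ, y = Rφ. The meridian scale is h = 1 and the parallel scale is k = 1/cos φ = sec φ.
Areal scale at 58.5°: h·k = 1.000 × 1.914 = 1.914.
Areal scale at 19.1°: h·k = 1.000 × 1.058 = 1.058.
Ratio = 1.914/1.058 ≈ 1.81.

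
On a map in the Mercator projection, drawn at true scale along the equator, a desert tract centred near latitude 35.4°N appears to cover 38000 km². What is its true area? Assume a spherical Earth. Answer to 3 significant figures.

Mercator is conformal, so the point scale is isotropic: h = k = sec φ = 1/cos φ.
Areal scale = k² = sec²φ = 1/cos²(35.4°) = 1/0.8151² = 1.505.
True area = apparent / (areal scale) = 38000 / 1.505 ≈ 25200 km².

25200 km²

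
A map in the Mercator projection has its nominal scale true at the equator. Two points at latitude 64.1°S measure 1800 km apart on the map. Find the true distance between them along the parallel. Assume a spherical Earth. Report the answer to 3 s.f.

786 km

For Mercator, h = k = sec φ (a conformal cylindrical projection has a single point scale, 1/cos φ).
Along the parallel at 64.1°, map distances are exaggerated by k = sec 64.1° = 2.289.
True distance = 1800 / 2.289 = 1800 × cos 64.1° ≈ 786 km.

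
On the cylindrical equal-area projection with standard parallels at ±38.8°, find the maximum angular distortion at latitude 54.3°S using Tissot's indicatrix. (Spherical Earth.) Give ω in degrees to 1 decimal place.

32.7°

Cylindrical equal-area (φ₀ = 38.8°): h = cos φ / cos 38.8° along meridians, k = cos 38.8° / cos φ along parallels; h·k = 1.
At 54.3°: h = 0.7488, k = 1.336; principal scales a = 1.336, b = 0.7488.
sin(ω/2) = (a − b)/(a + b) = 0.5868/2.084 = 0.2815, so ω = 2 arcsin(0.2815) ≈ 32.7°.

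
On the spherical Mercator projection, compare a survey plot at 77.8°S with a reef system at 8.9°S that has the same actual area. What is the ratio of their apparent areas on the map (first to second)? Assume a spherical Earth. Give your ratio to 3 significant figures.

On Mercator, area is exaggerated by sec²φ = 1/cos²φ.
At 77.8°: sec²(77.8°) = 1/0.2113² = 22.39.
At 8.9°: sec²(8.9°) = 1/0.9880² = 1.025.
Ratio = 22.39/1.025 = cos²(8.9°)/cos²(77.8°) ≈ 21.9.

21.9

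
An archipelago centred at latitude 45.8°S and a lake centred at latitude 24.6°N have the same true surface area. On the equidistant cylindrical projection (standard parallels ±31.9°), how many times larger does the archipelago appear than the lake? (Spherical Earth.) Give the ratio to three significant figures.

1.30

In the equirectangular projection with standard parallel φ₀ = 31.9° (x = Rλ cos φ₀, y = Rφ), meridians are true-scale (h = 1) and the parallel scale is k = cos φ₀ / cos φ.
Areal scale at 45.8°: h·k = 1.000 × 1.218 = 1.218.
Areal scale at 24.6°: h·k = 1.000 × 0.9337 = 0.9337.
Ratio = 1.218/0.9337 ≈ 1.30.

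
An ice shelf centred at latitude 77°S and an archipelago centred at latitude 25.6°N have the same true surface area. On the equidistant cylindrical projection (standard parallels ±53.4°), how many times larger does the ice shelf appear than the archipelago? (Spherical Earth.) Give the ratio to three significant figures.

4.01

With standard parallel φ₀ = 53.4°, the equirectangular projection gives x = Rλ cos φ₀, y = Rφ, so h = 1 and k = cos 53.4° / cos φ.
Areal scale at 77°: h·k = 1.000 × 2.650 = 2.650.
Areal scale at 25.6°: h·k = 1.000 × 0.6611 = 0.6611.
Ratio = 2.650/0.6611 ≈ 4.01.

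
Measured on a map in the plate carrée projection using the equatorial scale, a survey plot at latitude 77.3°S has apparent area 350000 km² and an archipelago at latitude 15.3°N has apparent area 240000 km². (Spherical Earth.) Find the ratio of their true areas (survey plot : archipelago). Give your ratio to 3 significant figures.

0.332

On the plate carrée, areal scale = h·k = 1 × sec φ, so true area = apparent × cos φ.
True area of survey plot: 350000 × cos(77.3°) = 350000 × 0.2198 = 76950 km².
True area of archipelago: 240000 × cos(15.3°) = 240000 × 0.9646 = 231500 km².
Ratio = 76950 / 231500 ≈ 0.332.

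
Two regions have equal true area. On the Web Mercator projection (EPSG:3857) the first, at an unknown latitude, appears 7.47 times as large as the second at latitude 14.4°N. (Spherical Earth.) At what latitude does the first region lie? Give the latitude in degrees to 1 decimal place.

On Mercator, (apparent₁)/(apparent₂) = sec²φ₁ / sec²φ₂ when true areas are equal.
cos²φ₂ / cos²φ₁ = 7.47  ⇒  cos φ₁ = cos 14.4° / √7.47 = 0.9686/2.733 = 0.3544.
φ₁ = arccos(0.3544) ≈ 69.2°.

69.2°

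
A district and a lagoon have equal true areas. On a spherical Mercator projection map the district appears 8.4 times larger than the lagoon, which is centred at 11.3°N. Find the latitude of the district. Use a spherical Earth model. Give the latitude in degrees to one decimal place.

70.2°

On Mercator, (apparent₁)/(apparent₂) = sec²φ₁ / sec²φ₂ when true areas are equal.
cos²φ₂ / cos²φ₁ = 8.4  ⇒  cos φ₁ = cos 11.3° / √8.4 = 0.9806/2.898 = 0.3383.
φ₁ = arccos(0.3383) ≈ 70.2°.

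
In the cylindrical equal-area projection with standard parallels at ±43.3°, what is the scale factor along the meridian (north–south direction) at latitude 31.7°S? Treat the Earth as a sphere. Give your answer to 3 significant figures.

For cylindrical equal-area with standard parallel φ₀, h = cos φ / cos φ₀ and k = cos φ₀ / cos φ, so h·k = 1.
h = cos 31.7° / cos 43.3° = 0.8508/0.7278 = 1.169.

1.17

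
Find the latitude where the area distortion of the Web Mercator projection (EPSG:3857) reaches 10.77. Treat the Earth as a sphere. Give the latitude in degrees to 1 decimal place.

72.3°

Mercator areal scale is sec²φ.
sec²φ = 10.77  ⇒  cos²φ = 0.09285  ⇒  cos φ = 0.3047.
φ = arccos(0.3047) ≈ 72.3°.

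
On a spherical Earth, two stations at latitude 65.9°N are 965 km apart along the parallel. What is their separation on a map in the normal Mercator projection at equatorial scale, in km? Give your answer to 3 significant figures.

For Mercator, h = k = sec φ (a conformal cylindrical projection has a single point scale, 1/cos φ).
Along the parallel, k = sec 65.9° = 1/0.4083 = 2.449.
Map distance = 965 × 2.449 ≈ 2360 km.

2360 km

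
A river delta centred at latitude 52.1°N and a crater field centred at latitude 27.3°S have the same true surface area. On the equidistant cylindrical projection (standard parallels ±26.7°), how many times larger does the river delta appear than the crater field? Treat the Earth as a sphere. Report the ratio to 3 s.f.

In the equirectangular projection with standard parallel φ₀ = 26.7° (x = Rλ cos φ₀, y = Rφ), meridians are true-scale (h = 1) and the parallel scale is k = cos φ₀ / cos φ.
Areal scale at 52.1°: h·k = 1.000 × 1.454 = 1.454.
Areal scale at 27.3°: h·k = 1.000 × 1.005 = 1.005.
Ratio = 1.454/1.005 ≈ 1.45.

1.45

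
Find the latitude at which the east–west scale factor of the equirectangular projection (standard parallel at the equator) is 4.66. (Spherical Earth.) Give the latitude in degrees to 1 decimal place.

Plate carrée: h = 1, k = sec φ along parallels.
sec φ = 4.66  ⇒  cos φ = 0.2146  ⇒  φ ≈ 77.6°.

77.6°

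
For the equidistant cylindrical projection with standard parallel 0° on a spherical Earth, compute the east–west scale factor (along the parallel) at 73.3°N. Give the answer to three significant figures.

3.48

In the plate carrée (x = Rλ, y = Rφ), meridians are true-scale (h = 1) and parallels are stretched by k = sec φ.
k = 1/cos 73.3° = 1/0.2874 = 3.480.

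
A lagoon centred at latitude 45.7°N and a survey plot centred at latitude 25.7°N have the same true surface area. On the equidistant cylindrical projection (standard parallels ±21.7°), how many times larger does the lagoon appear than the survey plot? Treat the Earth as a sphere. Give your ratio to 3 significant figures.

In the equirectangular projection with standard parallel φ₀ = 21.7° (x = Rλ cos φ₀, y = Rφ), meridians are true-scale (h = 1) and the parallel scale is k = cos φ₀ / cos φ.
Areal scale at 45.7°: h·k = 1.000 × 1.330 = 1.330.
Areal scale at 25.7°: h·k = 1.000 × 1.031 = 1.031.
Ratio = 1.330/1.031 ≈ 1.29.

1.29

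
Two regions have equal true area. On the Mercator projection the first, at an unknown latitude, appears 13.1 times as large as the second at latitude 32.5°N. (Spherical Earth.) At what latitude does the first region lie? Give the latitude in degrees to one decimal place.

76.5°

For equal true areas on Mercator, apparent areas scale as sec²φ, so the ratio is cos²φ₂ / cos²φ₁.
cos²φ₂ / cos²φ₁ = 13.1  ⇒  cos φ₁ = cos 32.5° / √13.1 = 0.8434/3.619 = 0.2330.
φ₁ = arccos(0.2330) ≈ 76.5°.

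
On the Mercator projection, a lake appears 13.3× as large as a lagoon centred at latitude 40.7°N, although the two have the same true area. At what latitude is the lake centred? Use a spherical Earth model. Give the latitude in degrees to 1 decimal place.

Mercator areal scale is sec²φ, so apparent-area ratio = sec²φ₁ / sec²φ₂ = cos²φ₂ / cos²φ₁.
cos²φ₂ / cos²φ₁ = 13.3  ⇒  cos φ₁ = cos 40.7° / √13.3 = 0.7581/3.647 = 0.2079.
φ₁ = arccos(0.2079) ≈ 78.0°.

78.0°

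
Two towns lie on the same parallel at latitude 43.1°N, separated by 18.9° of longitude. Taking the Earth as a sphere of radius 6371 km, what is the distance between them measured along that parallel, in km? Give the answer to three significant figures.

1530 km

Arc length along a parallel = R cos φ · Δλ (with Δλ in radians).
= 6371 × cos 43.1° × (18.9° × π/180) = 6371 × 0.7302 × 0.3299 ≈ 1530 km.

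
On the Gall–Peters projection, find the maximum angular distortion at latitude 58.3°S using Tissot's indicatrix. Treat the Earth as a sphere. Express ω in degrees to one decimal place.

Gall–Peters is a cylindrical equal-area projection with standard parallels at ±45°. Cylindrical equal-area (φ₀ = 45°): h = cos φ / cos 45° along meridians, k = cos 45° / cos φ along parallels; h·k = 1.
At 58.3°: h = 0.7431, k = 1.346; principal scales a = 1.346, b = 0.7431.
sin(ω/2) = (a − b)/(a + b) = 0.6025/2.089 = 0.2885, so ω = 2 arcsin(0.2885) ≈ 33.5°.

33.5°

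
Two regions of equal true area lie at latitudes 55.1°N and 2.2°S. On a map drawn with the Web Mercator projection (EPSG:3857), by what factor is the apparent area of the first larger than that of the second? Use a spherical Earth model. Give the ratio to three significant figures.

Mercator is conformal with k = sec φ, so areal scale = k² = sec²φ.
At 55.1°: sec²(55.1°) = 1/0.5721² = 3.055.
At 2.2°: sec²(2.2°) = 1/0.9993² = 1.001.
Ratio = 3.055/1.001 = cos²(2.2°)/cos²(55.1°) ≈ 3.05.

3.05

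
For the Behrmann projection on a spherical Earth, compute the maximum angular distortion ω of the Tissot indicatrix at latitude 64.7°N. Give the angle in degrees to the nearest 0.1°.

Behrmann is a cylindrical equal-area projection with standard parallels at ±30°. For cylindrical equal-area with standard parallel φ₀, h = cos φ / cos φ₀ and k = cos φ₀ / cos φ, so h·k = 1.
At 64.7°: h = 0.4935, k = 2.026; principal scales a = 2.026, b = 0.4935.
sin(ω/2) = (a − b)/(a + b) = 1.533/2.520 = 0.6083, so ω = 2 arcsin(0.6083) ≈ 74.9°.

74.9°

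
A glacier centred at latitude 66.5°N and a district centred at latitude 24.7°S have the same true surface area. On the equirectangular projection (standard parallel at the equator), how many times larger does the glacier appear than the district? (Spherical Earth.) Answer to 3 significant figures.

2.28

For the equirectangular projection with φ₀ = 0 (plate carrée), h = 1 along meridians and k = sec φ along parallels.
Areal scale at 66.5°: h·k = 1.000 × 2.508 = 2.508.
Areal scale at 24.7°: h·k = 1.000 × 1.101 = 1.101.
Ratio = 2.508/1.101 ≈ 2.28.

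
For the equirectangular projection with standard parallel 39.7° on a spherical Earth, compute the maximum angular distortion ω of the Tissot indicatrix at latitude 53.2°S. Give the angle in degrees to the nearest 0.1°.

14.3°

The equidistant cylindrical projection with φ₀ = 39.7° has h = 1 (meridians true) and k = cos φ₀ / cos φ along parallels.
At 53.2°: h = 1.000, k = 1.284; principal scales a = 1.284, b = 1.000.
sin(ω/2) = (a − b)/(a + b) = 0.2844/2.284 = 0.1245, so ω = 2 arcsin(0.1245) ≈ 14.3°.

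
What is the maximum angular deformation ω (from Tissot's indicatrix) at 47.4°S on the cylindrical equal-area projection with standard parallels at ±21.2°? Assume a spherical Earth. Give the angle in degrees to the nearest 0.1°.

36.1°

For cylindrical equal-area with standard parallel φ₀, h = cos φ / cos φ₀ and k = cos φ₀ / cos φ, so h·k = 1.
At 47.4°: h = 0.7260, k = 1.377; principal scales a = 1.377, b = 0.7260.
sin(ω/2) = (a − b)/(a + b) = 0.6514/2.103 = 0.3097, so ω = 2 arcsin(0.3097) ≈ 36.1°.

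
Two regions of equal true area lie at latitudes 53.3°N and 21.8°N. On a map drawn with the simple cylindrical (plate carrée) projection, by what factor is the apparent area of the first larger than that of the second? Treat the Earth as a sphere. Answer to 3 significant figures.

In the plate carrée (x = Rλ, y = Rφ), meridians are true-scale (h = 1) and parallels are stretched by k = sec φ.
Areal scale at 53.3°: h·k = 1.000 × 1.673 = 1.673.
Areal scale at 21.8°: h·k = 1.000 × 1.077 = 1.077.
Ratio = 1.673/1.077 ≈ 1.55.

1.55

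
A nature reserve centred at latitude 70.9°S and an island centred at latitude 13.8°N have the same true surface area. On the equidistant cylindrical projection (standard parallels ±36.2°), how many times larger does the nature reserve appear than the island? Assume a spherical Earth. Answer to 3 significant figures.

The equidistant cylindrical projection with φ₀ = 36.2° has h = 1 (meridians true) and k = cos φ₀ / cos φ along parallels.
Areal scale at 70.9°: h·k = 1.000 × 2.466 = 2.466.
Areal scale at 13.8°: h·k = 1.000 × 0.8309 = 0.8309.
Ratio = 2.466/0.8309 ≈ 2.97.

2.97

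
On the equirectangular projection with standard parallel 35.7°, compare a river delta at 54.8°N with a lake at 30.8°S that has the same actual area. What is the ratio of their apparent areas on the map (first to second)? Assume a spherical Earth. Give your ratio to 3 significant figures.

1.49

In the equirectangular projection with standard parallel φ₀ = 35.7° (x = Rλ cos φ₀, y = Rφ), meridians are true-scale (h = 1) and the parallel scale is k = cos φ₀ / cos φ.
Areal scale at 54.8°: h·k = 1.000 × 1.409 = 1.409.
Areal scale at 30.8°: h·k = 1.000 × 0.9454 = 0.9454.
Ratio = 1.409/0.9454 ≈ 1.49.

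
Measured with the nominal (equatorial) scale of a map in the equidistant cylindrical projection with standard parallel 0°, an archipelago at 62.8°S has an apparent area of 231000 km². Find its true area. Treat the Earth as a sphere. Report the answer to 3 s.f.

In the plate carrée (x = Rλ, y = Rφ), meridians are true-scale (h = 1) and parallels are stretched by k = sec φ.
Areal scale = h·k = 1 × sec φ; at 62.8°, h = 1.000, k = 2.188, so h·k = 2.188.
True area = apparent / (areal scale) = 231000 / 2.188 ≈ 106000 km².

106000 km²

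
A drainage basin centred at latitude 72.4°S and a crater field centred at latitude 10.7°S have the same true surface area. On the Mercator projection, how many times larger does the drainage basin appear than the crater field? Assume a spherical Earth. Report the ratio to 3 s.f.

Mercator areal scale is sec²φ.
At 72.4°: sec²(72.4°) = 1/0.3024² = 10.94.
At 10.7°: sec²(10.7°) = 1/0.9826² = 1.036.
Ratio = 10.94/1.036 = cos²(10.7°)/cos²(72.4°) ≈ 10.6.

10.6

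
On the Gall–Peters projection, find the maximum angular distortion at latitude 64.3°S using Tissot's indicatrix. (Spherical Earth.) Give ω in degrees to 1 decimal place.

The Gall–Peters projection is cylindrical equal-area with φ₀ = 45°. A cylindrical equal-area projection with standard parallel φ₀ has meridian scale h = cos φ / cos φ₀ and parallel scale k = cos φ₀ / cos φ (so areas are preserved, h·k = 1).
At 64.3°: h = 0.6133, k = 1.631; principal scales a = 1.631, b = 0.6133.
sin(ω/2) = (a − b)/(a + b) = 1.017/2.244 = 0.4534, so ω = 2 arcsin(0.4534) ≈ 53.9°.

53.9°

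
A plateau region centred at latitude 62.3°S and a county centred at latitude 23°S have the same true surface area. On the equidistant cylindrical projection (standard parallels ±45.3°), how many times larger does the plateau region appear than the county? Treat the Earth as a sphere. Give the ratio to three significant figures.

1.98

With standard parallel φ₀ = 45.3°, the equirectangular projection gives x = Rλ cos φ₀, y = Rφ, so h = 1 and k = cos 45.3° / cos φ.
Areal scale at 62.3°: h·k = 1.000 × 1.513 = 1.513.
Areal scale at 23°: h·k = 1.000 × 0.7641 = 0.7641.
Ratio = 1.513/0.7641 ≈ 1.98.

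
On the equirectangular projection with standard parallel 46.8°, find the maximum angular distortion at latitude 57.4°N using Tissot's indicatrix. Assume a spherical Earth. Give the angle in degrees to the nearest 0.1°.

In the equirectangular projection with standard parallel φ₀ = 46.8° (x = Rλ cos φ₀, y = Rφ), meridians are true-scale (h = 1) and the parallel scale is k = cos φ₀ / cos φ.
At 57.4°: h = 1.000, k = 1.271; principal scales a = 1.271, b = 1.000.
sin(ω/2) = (a − b)/(a + b) = 0.2706/2.271 = 0.1192, so ω = 2 arcsin(0.1192) ≈ 13.7°.

13.7°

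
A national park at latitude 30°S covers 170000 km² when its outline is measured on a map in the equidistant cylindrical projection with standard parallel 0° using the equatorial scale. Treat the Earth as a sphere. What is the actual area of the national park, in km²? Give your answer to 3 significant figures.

147000 km²

In the plate carrée (x = Rλ, y = Rφ), meridians are true-scale (h = 1) and parallels are stretched by k = sec φ.
Areal scale = h·k = 1 × sec φ; at 30°, h = 1.000, k = 1.155, so h·k = 1.155.
True area = apparent / (areal scale) = 170000 / 1.155 ≈ 147000 km².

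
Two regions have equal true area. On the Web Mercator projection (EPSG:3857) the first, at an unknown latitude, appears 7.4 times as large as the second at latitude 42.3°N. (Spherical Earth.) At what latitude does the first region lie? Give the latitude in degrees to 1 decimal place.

For equal true areas on Mercator, apparent areas scale as sec²φ, so the ratio is cos²φ₂ / cos²φ₁.
cos²φ₂ / cos²φ₁ = 7.4  ⇒  cos φ₁ = cos 42.3° / √7.4 = 0.7396/2.720 = 0.2719.
φ₁ = arccos(0.2719) ≈ 74.2°.

74.2°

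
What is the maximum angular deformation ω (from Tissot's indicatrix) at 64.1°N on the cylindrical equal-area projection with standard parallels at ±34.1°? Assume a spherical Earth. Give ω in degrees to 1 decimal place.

68.8°

Cylindrical equal-area (φ₀ = 34.1°): h = cos φ / cos 34.1° along meridians, k = cos 34.1° / cos φ along parallels; h·k = 1.
At 64.1°: h = 0.5275, k = 1.896; principal scales a = 1.896, b = 0.5275.
sin(ω/2) = (a − b)/(a + b) = 1.368/2.423 = 0.5646, so ω = 2 arcsin(0.5646) ≈ 68.8°.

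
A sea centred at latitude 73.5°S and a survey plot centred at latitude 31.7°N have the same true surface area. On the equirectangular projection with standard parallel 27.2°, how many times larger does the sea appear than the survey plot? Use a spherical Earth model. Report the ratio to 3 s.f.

With standard parallel φ₀ = 27.2°, the equirectangular projection gives x = Rλ cos φ₀, y = Rφ, so h = 1 and k = cos 27.2° / cos φ.
Areal scale at 73.5°: h·k = 1.000 × 3.132 = 3.132.
Areal scale at 31.7°: h·k = 1.000 × 1.045 = 1.045.
Ratio = 3.132/1.045 ≈ 3.00.

3.00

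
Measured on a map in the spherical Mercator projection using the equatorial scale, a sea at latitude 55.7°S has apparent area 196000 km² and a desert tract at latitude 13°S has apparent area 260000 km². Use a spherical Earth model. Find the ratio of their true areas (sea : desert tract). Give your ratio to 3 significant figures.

0.252

Mercator's areal exaggeration is sec²φ; hence true area = (apparent area) · cos²φ.
True area of sea: 196000 × cos²(55.7°) = 196000 × 0.3176 = 62240 km².
True area of desert tract: 260000 × cos²(13°) = 260000 × 0.9494 = 246800 km².
Ratio = 62240 / 246800 ≈ 0.252.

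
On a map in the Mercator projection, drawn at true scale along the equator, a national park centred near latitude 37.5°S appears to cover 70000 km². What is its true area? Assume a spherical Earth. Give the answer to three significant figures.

44100 km²

For Mercator, h = k = sec φ (a conformal cylindrical projection has a single point scale, 1/cos φ).
Areal scale = k² = sec²φ = 1/cos²(37.5°) = 1/0.7934² = 1.589.
True area = apparent / (areal scale) = 70000 / 1.589 ≈ 44100 km².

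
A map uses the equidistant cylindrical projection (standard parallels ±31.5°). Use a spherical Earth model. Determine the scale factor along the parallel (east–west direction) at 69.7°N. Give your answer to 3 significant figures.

2.46

With standard parallel φ₀ = 31.5°, the equirectangular projection gives x = Rλ cos φ₀, y = Rφ, so h = 1 and k = cos 31.5° / cos φ.
k = cos 31.5° / cos 69.7° = 0.8526/0.3469 = 2.458.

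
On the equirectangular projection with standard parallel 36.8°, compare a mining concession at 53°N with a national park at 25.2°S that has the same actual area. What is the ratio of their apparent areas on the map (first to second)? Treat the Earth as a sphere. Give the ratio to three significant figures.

In the equirectangular projection with standard parallel φ₀ = 36.8° (x = Rλ cos φ₀, y = Rφ), meridians are true-scale (h = 1) and the parallel scale is k = cos φ₀ / cos φ.
Areal scale at 53°: h·k = 1.000 × 1.331 = 1.331.
Areal scale at 25.2°: h·k = 1.000 × 0.8850 = 0.8850.
Ratio = 1.331/0.8850 ≈ 1.50.

1.50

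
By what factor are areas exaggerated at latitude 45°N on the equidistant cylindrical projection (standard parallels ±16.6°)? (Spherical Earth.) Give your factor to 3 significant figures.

With standard parallel φ₀ = 16.6°, the equirectangular projection gives x = Rλ cos φ₀, y = Rφ, so h = 1 and k = cos 16.6° / cos φ.
Areal scale = h·k = 1 × cos φ₀ / cos φ; at 45°, h = 1.000, k = 1.355, so h·k = 1.355.

1.36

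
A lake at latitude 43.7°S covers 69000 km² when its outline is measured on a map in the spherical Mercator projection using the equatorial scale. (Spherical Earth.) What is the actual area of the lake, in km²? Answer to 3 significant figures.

36100 km²

Mercator is conformal, so the point scale is isotropic: h = k = sec φ = 1/cos φ.
Areal scale = k² = sec²φ = 1/cos²(43.7°) = 1/0.7230² = 1.913.
True area = apparent / (areal scale) = 69000 / 1.913 ≈ 36100 km².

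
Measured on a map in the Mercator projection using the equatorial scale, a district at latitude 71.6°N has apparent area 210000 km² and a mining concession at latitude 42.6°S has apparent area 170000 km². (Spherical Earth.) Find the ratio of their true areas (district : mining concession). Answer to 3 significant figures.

0.227

Mercator's areal exaggeration is sec²φ; hence true area = (apparent area) · cos²φ.
True area of district: 210000 × cos²(71.6°) = 210000 × 0.09963 = 20920 km².
True area of mining concession: 170000 × cos²(42.6°) = 170000 × 0.5418 = 92110 km².
Ratio = 20920 / 92110 ≈ 0.227.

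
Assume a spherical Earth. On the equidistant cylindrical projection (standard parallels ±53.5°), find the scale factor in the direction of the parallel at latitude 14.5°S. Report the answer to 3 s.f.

With standard parallel φ₀ = 53.5°, the equirectangular projection gives x = Rλ cos φ₀, y = Rφ, so h = 1 and k = cos 53.5° / cos φ.
k = cos 53.5° / cos 14.5° = 0.5948/0.9681 = 0.6144.

0.614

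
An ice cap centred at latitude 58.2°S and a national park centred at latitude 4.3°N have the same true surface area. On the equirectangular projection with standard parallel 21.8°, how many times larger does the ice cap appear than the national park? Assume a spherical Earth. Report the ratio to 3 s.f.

With standard parallel φ₀ = 21.8°, the equirectangular projection gives x = Rλ cos φ₀, y = Rφ, so h = 1 and k = cos 21.8° / cos φ.
Areal scale at 58.2°: h·k = 1.000 × 1.762 = 1.762.
Areal scale at 4.3°: h·k = 1.000 × 0.9311 = 0.9311.
Ratio = 1.762/0.9311 ≈ 1.89.

1.89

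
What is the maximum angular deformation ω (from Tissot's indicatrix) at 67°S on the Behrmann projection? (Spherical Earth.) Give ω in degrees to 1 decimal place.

The Behrmann projection is cylindrical equal-area with φ₀ = 30°. Cylindrical equal-area (φ₀ = 30°): h = cos φ / cos 30° along meridians, k = cos 30° / cos φ along parallels; h·k = 1.
At 67°: h = 0.4512, k = 2.216; principal scales a = 2.216, b = 0.4512.
sin(ω/2) = (a − b)/(a + b) = 1.765/2.668 = 0.6617, so ω = 2 arcsin(0.6617) ≈ 82.9°.

82.9°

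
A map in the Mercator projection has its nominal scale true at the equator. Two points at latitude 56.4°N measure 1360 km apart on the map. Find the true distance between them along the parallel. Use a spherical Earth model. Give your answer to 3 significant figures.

For Mercator, h = k = sec φ (a conformal cylindrical projection has a single point scale, 1/cos φ).
Along the parallel at 56.4°, map distances are exaggerated by k = sec 56.4° = 1.807.
True distance = 1360 / 1.807 = 1360 × cos 56.4° ≈ 753 km.

753 km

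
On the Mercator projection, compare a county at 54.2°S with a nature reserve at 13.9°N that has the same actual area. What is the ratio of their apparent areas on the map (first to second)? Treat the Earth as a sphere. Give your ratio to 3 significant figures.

2.75

On Mercator, area is exaggerated by sec²φ = 1/cos²φ.
At 54.2°: sec²(54.2°) = 1/0.5850² = 2.922.
At 13.9°: sec²(13.9°) = 1/0.9707² = 1.061.
Ratio = 2.922/1.061 = cos²(13.9°)/cos²(54.2°) ≈ 2.75.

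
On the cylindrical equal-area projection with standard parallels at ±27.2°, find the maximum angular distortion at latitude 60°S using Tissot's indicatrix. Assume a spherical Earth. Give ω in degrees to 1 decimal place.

62.6°

Cylindrical equal-area (φ₀ = 27.2°): h = cos φ / cos 27.2° along meridians, k = cos 27.2° / cos φ along parallels; h·k = 1.
At 60°: h = 0.5622, k = 1.779; principal scales a = 1.779, b = 0.5622.
sin(ω/2) = (a − b)/(a + b) = 1.217/2.341 = 0.5197, so ω = 2 arcsin(0.5197) ≈ 62.6°.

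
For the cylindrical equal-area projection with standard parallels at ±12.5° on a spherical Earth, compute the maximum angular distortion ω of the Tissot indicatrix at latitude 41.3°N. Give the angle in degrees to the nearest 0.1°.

Cylindrical equal-area (φ₀ = 12.5°): h = cos φ / cos 12.5° along meridians, k = cos 12.5° / cos φ along parallels; h·k = 1.
At 41.3°: h = 0.7695, k = 1.300; principal scales a = 1.300, b = 0.7695.
sin(ω/2) = (a − b)/(a + b) = 0.5300/2.069 = 0.2562, so ω = 2 arcsin(0.2562) ≈ 29.7°.

29.7°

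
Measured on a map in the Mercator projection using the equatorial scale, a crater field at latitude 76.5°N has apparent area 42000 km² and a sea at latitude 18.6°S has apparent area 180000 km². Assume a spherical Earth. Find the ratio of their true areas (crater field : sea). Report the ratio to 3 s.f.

0.0142

On Mercator the areal scale is sec²φ, so true area = apparent × cos²φ.
True area of crater field: 42000 × cos²(76.5°) = 42000 × 0.05450 = 2289 km².
True area of sea: 180000 × cos²(18.6°) = 180000 × 0.8983 = 161700 km².
Ratio = 2289 / 161700 ≈ 0.0142.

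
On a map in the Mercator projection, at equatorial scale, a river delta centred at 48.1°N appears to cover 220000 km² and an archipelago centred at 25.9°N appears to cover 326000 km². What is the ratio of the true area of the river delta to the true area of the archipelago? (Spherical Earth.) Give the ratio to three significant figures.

On Mercator the areal scale is sec²φ, so true area = apparent × cos²φ.
True area of river delta: 220000 × cos²(48.1°) = 220000 × 0.4460 = 98120 km².
True area of archipelago: 326000 × cos²(25.9°) = 326000 × 0.8092 = 263800 km².
Ratio = 98120 / 263800 ≈ 0.372.

0.372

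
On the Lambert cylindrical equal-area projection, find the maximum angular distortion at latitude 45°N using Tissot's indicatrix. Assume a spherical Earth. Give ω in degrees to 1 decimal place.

38.9°

The Lambert cylindrical equal-area projection is the cylindrical equal-area projection with its standard parallel at the equator (φ₀ = 0). For cylindrical equal-area with standard parallel φ₀, h = cos φ / cos φ₀ and k = cos φ₀ / cos φ, so h·k = 1.
At 45°: h = 0.7071, k = 1.414; principal scales a = 1.414, b = 0.7071.
sin(ω/2) = (a − b)/(a + b) = 0.7071/2.121 = 0.3333, so ω = 2 arcsin(0.3333) ≈ 38.9°.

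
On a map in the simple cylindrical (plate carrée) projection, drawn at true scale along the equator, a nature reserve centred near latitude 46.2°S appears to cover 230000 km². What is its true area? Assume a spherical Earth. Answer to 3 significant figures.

159000 km²

In the plate carrée (x = Rλ, y = Rφ), meridians are true-scale (h = 1) and parallels are stretched by k = sec φ.
Areal scale = h·k = 1 × sec φ; at 46.2°, h = 1.000, k = 1.445, so h·k = 1.445.
True area = apparent / (areal scale) = 230000 / 1.445 ≈ 159000 km².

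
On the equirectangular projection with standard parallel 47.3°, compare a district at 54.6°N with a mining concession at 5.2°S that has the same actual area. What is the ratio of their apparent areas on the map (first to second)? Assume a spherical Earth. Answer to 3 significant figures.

The equidistant cylindrical projection with φ₀ = 47.3° has h = 1 (meridians true) and k = cos φ₀ / cos φ along parallels.
Areal scale at 54.6°: h·k = 1.000 × 1.171 = 1.171.
Areal scale at 5.2°: h·k = 1.000 × 0.6810 = 0.6810.
Ratio = 1.171/0.6810 ≈ 1.72.

1.72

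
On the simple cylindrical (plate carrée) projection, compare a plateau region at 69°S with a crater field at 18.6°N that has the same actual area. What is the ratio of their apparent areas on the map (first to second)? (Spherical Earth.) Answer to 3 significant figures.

Plate carrée maps x = Rλ, y = Rφ. The meridian scale is h = 1 and the parallel scale is k = 1/cos φ = sec φ.
Areal scale at 69°: h·k = 1.000 × 2.790 = 2.790.
Areal scale at 18.6°: h·k = 1.000 × 1.055 = 1.055.
Ratio = 2.790/1.055 ≈ 2.64.

2.64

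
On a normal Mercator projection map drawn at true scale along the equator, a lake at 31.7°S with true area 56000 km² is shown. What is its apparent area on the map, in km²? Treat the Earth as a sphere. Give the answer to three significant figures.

77400 km²

For Mercator, h = k = sec φ (a conformal cylindrical projection has a single point scale, 1/cos φ).
Areal scale = k² = sec²φ = 1/cos²(31.7°) = 1/0.8508² = 1.381.
Apparent area = 56000 × 1.381 ≈ 77400 km².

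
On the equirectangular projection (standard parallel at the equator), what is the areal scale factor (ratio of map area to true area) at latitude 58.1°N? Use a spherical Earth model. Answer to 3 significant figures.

1.89

For the equirectangular projection with φ₀ = 0 (plate carrée), h = 1 along meridians and k = sec φ along parallels.
Areal scale = h·k = 1 × sec φ; at 58.1°, h = 1.000, k = 1.892, so h·k = 1.892.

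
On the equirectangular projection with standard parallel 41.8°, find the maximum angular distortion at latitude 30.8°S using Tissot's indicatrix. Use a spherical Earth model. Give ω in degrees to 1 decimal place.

With standard parallel φ₀ = 41.8°, the equirectangular projection gives x = Rλ cos φ₀, y = Rφ, so h = 1 and k = cos 41.8° / cos φ.
At 30.8°: h = 1.000, k = 0.8679; principal scales a = 1.000, b = 0.8679.
sin(ω/2) = (a − b)/(a + b) = 0.1321/1.868 = 0.07073, so ω = 2 arcsin(0.07073) ≈ 8.1°.

8.1°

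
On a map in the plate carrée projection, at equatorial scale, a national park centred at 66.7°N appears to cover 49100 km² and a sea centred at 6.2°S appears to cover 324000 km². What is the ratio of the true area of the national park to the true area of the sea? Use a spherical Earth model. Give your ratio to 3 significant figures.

0.0603

Plate carrée has h = 1 and k = sec φ, giving areal scale sec φ; true area = (apparent area) · cos φ.
True area of national park: 49100 × cos(66.7°) = 49100 × 0.3955 = 19420 km².
True area of sea: 324000 × cos(6.2°) = 324000 × 0.9942 = 322100 km².
Ratio = 19420 / 322100 ≈ 0.0603.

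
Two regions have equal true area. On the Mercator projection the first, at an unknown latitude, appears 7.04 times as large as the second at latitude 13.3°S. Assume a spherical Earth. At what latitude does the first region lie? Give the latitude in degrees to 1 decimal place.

68.5°

For equal true areas on Mercator, apparent areas scale as sec²φ, so the ratio is cos²φ₂ / cos²φ₁.
cos²φ₂ / cos²φ₁ = 7.04  ⇒  cos φ₁ = cos 13.3° / √7.04 = 0.9732/2.653 = 0.3668.
φ₁ = arccos(0.3668) ≈ 68.5°.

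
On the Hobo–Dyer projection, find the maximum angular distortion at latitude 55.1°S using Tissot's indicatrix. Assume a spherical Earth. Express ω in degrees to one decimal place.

The Hobo–Dyer projection is cylindrical equal-area with φ₀ = 37.5°. Cylindrical equal-area (φ₀ = 37.5°): h = cos φ / cos 37.5° along meridians, k = cos 37.5° / cos φ along parallels; h·k = 1.
At 55.1°: h = 0.7212, k = 1.387; principal scales a = 1.387, b = 0.7212.
sin(ω/2) = (a − b)/(a + b) = 0.6655/2.108 = 0.3157, so ω = 2 arcsin(0.3157) ≈ 36.8°.

36.8°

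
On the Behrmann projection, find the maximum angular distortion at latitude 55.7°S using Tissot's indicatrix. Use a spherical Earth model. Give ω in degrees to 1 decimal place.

The Behrmann projection is cylindrical equal-area with φ₀ = 30°. A cylindrical equal-area projection with standard parallel φ₀ has meridian scale h = cos φ / cos φ₀ and parallel scale k = cos φ₀ / cos φ (so areas are preserved, h·k = 1).
At 55.7°: h = 0.6507, k = 1.537; principal scales a = 1.537, b = 0.6507.
sin(ω/2) = (a − b)/(a + b) = 0.8861/2.188 = 0.4051, so ω = 2 arcsin(0.4051) ≈ 47.8°.

47.8°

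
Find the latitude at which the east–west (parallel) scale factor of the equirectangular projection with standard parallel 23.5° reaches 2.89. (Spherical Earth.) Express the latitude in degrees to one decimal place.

71.5°

The equidistant cylindrical projection with φ₀ = 23.5° has h = 1 (meridians true) and k = cos φ₀ / cos φ along parallels.
k = cos φ₀ / cos φ = 2.89  ⇒  cos φ = cos 23.5° / 2.89 = 0.3173.
φ = arccos(0.3173) ≈ 71.5°.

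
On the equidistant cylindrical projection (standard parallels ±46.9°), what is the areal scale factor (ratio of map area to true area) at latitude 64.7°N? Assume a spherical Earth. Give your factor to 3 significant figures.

With standard parallel φ₀ = 46.9°, the equirectangular projection gives x = Rλ cos φ₀, y = Rφ, so h = 1 and k = cos 46.9° / cos φ.
Areal scale = h·k = 1 × cos φ₀ / cos φ; at 64.7°, h = 1.000, k = 1.599, so h·k = 1.599.

1.60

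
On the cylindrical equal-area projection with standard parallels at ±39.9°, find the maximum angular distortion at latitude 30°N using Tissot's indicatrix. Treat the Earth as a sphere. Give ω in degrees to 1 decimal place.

For cylindrical equal-area with standard parallel φ₀, h = cos φ / cos φ₀ and k = cos φ₀ / cos φ, so h·k = 1.
At 30°: h = 1.129, k = 0.8858; principal scales a = 1.129, b = 0.8858.
sin(ω/2) = (a − b)/(a + b) = 0.2430/2.015 = 0.1206, so ω = 2 arcsin(0.1206) ≈ 13.9°.

13.9°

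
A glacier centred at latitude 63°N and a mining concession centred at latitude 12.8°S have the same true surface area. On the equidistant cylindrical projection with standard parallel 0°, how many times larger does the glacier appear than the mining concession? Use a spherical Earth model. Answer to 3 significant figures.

2.15

For the equirectangular projection with φ₀ = 0 (plate carrée), h = 1 along meridians and k = sec φ along parallels.
Areal scale at 63°: h·k = 1.000 × 2.203 = 2.203.
Areal scale at 12.8°: h·k = 1.000 × 1.025 = 1.025.
Ratio = 2.203/1.025 ≈ 2.15.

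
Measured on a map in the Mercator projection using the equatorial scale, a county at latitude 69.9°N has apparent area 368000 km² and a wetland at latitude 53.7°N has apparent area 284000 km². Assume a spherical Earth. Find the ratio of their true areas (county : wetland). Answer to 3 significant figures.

Since Mercator area scale is 1/cos²φ, the true area equals the apparent area multiplied by cos²φ.
True area of county: 368000 × cos²(69.9°) = 368000 × 0.1181 = 43460 km².
True area of wetland: 284000 × cos²(53.7°) = 284000 × 0.3505 = 99540 km².
Ratio = 43460 / 99540 ≈ 0.437.

0.437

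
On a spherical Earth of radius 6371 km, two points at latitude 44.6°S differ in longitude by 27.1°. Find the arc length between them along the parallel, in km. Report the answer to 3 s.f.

Arc length along a parallel = R cos φ · Δλ (with Δλ in radians).
= 6371 × cos 44.6° × (27.1° × π/180) = 6371 × 0.7120 × 0.4730 ≈ 2150 km.

2150 km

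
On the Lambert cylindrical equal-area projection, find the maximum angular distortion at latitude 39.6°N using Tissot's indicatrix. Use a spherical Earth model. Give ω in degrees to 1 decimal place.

The Lambert cylindrical equal-area projection is the cylindrical equal-area projection with its standard parallel at the equator (φ₀ = 0). Cylindrical equal-area (φ₀ = 0°): h = cos φ / cos 0° along meridians, k = cos 0° / cos φ along parallels; h·k = 1.
At 39.6°: h = 0.7705, k = 1.298; principal scales a = 1.298, b = 0.7705.
sin(ω/2) = (a − b)/(a + b) = 0.5273/2.068 = 0.2549, so ω = 2 arcsin(0.2549) ≈ 29.5°.

29.5°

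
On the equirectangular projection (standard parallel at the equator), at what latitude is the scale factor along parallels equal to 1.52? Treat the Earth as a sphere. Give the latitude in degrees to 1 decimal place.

Plate carrée: h = 1, k = sec φ along parallels.
sec φ = 1.52  ⇒  cos φ = 0.6579  ⇒  φ ≈ 48.9°.

48.9°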